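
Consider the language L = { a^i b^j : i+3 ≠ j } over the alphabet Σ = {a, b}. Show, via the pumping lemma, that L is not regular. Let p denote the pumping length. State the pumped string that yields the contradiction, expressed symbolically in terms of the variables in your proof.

Suppose for contradiction that L is regular, and let p be the pumping length.
Choose w = a^p b^{p+p!+3}. Since p ≠ (p+p!+3)-3 = p+p!, w ∈ L; and |w| ≥ p.
The pumping lemma gives a decomposition w = xyz where |xy| ≤ p and y is nonempty.
The first p characters of w are a's, so xy (and hence y) consists only of a's. Write y = a^k, 1 ≤ k ≤ p.
Since 1 ≤ k ≤ p, k divides p!; set t = 1 + p!/k. Then xy^t z has p + (p!/k)·k = p + p! copies of a. Now the a-count is p+p! and (b-count)-3 = (p+p!+3)-3 = p+p!, so i+3 ≠ j fails. So xy^t z = a^{p+p!} b^{p+p!+3} ∉ L.
This is a contradiction; hence L is not regular.

a^{p+p!} b^{p+p!+3}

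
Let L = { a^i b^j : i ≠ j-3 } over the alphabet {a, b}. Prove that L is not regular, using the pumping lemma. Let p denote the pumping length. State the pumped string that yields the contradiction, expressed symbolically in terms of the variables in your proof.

Suppose for contradiction that L is regular, and let p be the pumping length.
Choose w = a^p b^{p+p!+3}. Since p ≠ (p+p!+3)-3 = p+p!, w ∈ L; and |w| ≥ p.
The pumping lemma gives a decomposition w = xyz where |xy| ≤ p and |y| ≥ 1.
Because |xy| ≤ p and w begins with p copies of a, we have y = a^k with 1 ≤ k ≤ p.
Since 1 ≤ k ≤ p, k divides p!; set t = 1 + p!/k. Then xy^t z has p + (p!/k)·k = p + p! copies of a. Now the a-count is p+p! and (b-count)-3 = (p+p!+3)-3 = p+p!, so i ≠ j-3 fails. So xy^t z = a^{p+p!} b^{p+p!+3} ∉ L.
This is a contradiction; hence L is not regular.

a^{p+p!} b^{p+p!+3}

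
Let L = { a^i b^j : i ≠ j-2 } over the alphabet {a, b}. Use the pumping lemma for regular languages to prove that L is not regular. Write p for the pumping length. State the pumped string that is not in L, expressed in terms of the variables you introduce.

a^{p+p!} b^{p+p!+2}

Assume L is regular; let p be its pumping constant.
Choose w = a^p b^{p+p!+2}. Since p ≠ (p+p!+2)-2 = p+p!, w ∈ L; and |w| ≥ p.
By the pumping lemma, w = xyz with |xy| ≤ p and y is nonempty.
Since the first p symbols of w are all a's and |xy| ≤ p, y lies entirely in the leading a-block: y = a^k for some k with 1 ≤ k ≤ p.
Since 1 ≤ k ≤ p, k divides p!; set t = 1 + p!/k. Then xy^t z has p + (p!/k)·k = p + p! copies of a. Now the a-count is p+p! and (b-count)-2 = (p+p!+2)-2 = p+p!, so i ≠ j-2 fails. So xy^t z = a^{p+p!} b^{p+p!+2} ∉ L.
This contradicts the pumping lemma, so L is not regular.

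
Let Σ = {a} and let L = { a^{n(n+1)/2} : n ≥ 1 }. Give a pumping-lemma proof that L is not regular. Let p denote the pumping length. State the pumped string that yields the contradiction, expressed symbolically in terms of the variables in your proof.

Toward a contradiction, assume L is regular with pumping length p.
Take w = a^{p(p+1)/2} ∈ L with |w| = p(p+1)/2 ≥ p.
Write w = xyz as guaranteed by the lemma, with |xy| ≤ p and y is nonempty.
Then y = a^k for some k with 1 ≤ k ≤ p.
Pump with i = 2: xy^2z = a^{p(p+1)/2+k}. Since 1 ≤ k ≤ p, p(p+1)/2 < p(p+1)/2+k ≤ p(p+1)/2+p < (p+1)(p+2)/2, so p(p+1)/2+k is strictly between consecutive triangular numbers. So xy^2z ∉ L.
This is a contradiction; hence L is not regular.

a^{p(p+1)/2+k}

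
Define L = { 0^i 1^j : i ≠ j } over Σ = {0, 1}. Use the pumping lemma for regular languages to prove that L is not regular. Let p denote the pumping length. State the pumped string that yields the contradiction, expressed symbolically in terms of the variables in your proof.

0^{p+p!} 1^{p+p!}

Assume L is regular. Let p be the pumping length given by the pumping lemma.
Choose w = 0^p 1^{p+p!}. Since p ≠ p+p!, w ∈ L; and |w| ≥ p.
By the pumping lemma, w = xyz with |xy| ≤ p and y is nonempty.
Because |xy| ≤ p and w begins with p copies of 0, we have y = 0^k with 1 ≤ k ≤ p.
Since 1 ≤ k ≤ p, k divides p!; set t = 1 + p!/k. Then xy^t z has p + (p!/k)·k = p + p! copies of 0. Now the 0-count equals the 1-count, so i ≠ j fails. So xy^t z = 0^{p+p!} 1^{p+p!} ∉ L.
Contradiction. Therefore L is not regular.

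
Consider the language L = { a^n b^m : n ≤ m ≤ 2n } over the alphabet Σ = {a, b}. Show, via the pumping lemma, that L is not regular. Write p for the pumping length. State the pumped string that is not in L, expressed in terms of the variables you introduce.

a^{p+k} b^p

Toward a contradiction, assume L is regular with pumping length p.
Take w = a^p b^p ∈ L (since p ≤ p ≤ 2p), with |w| = 2p ≥ p.
By the pumping lemma, w = xyz with |xy| ≤ p and y is nonempty.
Because |xy| ≤ p and w begins with p copies of a, we have y = a^k with 1 ≤ k ≤ p.
Pump with i = 2: xy^2z = a^{p+k} b^p. Now n = p+k > p = m, so the condition n ≤ m fails. Thus xy^2z ∉ L.
This contradicts the pumping lemma, so L is not regular.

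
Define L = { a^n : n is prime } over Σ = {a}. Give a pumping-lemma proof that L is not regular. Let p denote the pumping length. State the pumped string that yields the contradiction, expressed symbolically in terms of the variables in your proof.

Assume L is regular. Let p be the pumping length given by the pumping lemma.
Let q be a prime with q ≥ p+2 (infinitely many primes exist), and take w = a^q ∈ L with |w| = q ≥ p.
By the pumping lemma, w = xyz with |xy| ≤ p and |y| ≥ 1.
Then y = a^k for some k with 1 ≤ k ≤ p.
Since 1 ≤ k ≤ p, |xz| = q-k. Pump with i = q+1: |xy^{q+1}z| = (q-k)+(q+1)k = q+qk = q(1+k), which is composite (both factors ≥ 2). So xy^{q+1}z = a^{q(1+k)} ∉ L.
This contradicts the pumping lemma, so L is not regular.

a^{q(1+k)}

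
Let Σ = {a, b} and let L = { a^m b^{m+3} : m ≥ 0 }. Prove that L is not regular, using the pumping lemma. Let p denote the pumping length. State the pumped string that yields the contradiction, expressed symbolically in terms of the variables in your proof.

a^{p+k} b^{p+3}

Toward a contradiction, assume L is regular with pumping length p.
Take w = a^p b^{p+3}. Then w ∈ L and |w| = 2p+3 ≥ p.
The pumping lemma gives a decomposition w = xyz where |xy| ≤ p and |y| > 0.
Since the first p symbols of w are all a's and |xy| ≤ p, y lies entirely in the leading a-block: y = a^k for some k with 1 ≤ k ≤ p.
Pump with i = 2: xy^2z = a^{p+k} b^{p+3}. For this to lie in L we would need p+3 = (p+k)+3, which forces k = 0. But k ≥ 1, so xy^2z ∉ L.
This contradicts the pumping lemma, so L is not regular.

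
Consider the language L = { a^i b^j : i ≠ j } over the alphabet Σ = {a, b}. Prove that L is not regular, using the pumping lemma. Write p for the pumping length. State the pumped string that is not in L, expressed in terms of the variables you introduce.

a^{p+p!} b^{p+p!}

Toward a contradiction, assume L is regular with pumping length p.
Choose w = a^p b^{p+p!}. Since p ≠ p+p!, w ∈ L; and |w| ≥ p.
Write w = xyz as guaranteed by the lemma, with |xy| ≤ p and |y| ≥ 1.
Since the first p symbols of w are all a's and |xy| ≤ p, y lies entirely in the leading a-block: y = a^k for some k with 1 ≤ k ≤ p.
Since 1 ≤ k ≤ p, k divides p!; set t = 1 + p!/k. Then xy^t z has p + (p!/k)·k = p + p! copies of a. Now the a-count equals the b-count, so i ≠ j fails. So xy^t z = a^{p+p!} b^{p+p!} ∉ L.
This contradicts the pumping lemma, so L is not regular.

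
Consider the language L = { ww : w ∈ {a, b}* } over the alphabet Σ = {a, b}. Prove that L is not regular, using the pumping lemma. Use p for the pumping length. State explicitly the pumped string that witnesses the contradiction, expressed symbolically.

a^{p+k} b^p a^p b^p

Assume L is regular. Let p be the pumping length given by the pumping lemma.
Take w = a^p b^p a^p b^p = uu where u = a^pb^p; then w ∈ L and |w| = 4p ≥ p.
Write w = xyz as guaranteed by the lemma, with |xy| ≤ p and |y| > 0.
Because |xy| ≤ p and w begins with p copies of a, we have y = a^k with 1 ≤ k ≤ p.
Pump with i = 2: xy^2z = a^{p+k} b^p a^p b^p, of length 4p+k. Suppose this equals vv. The string starts with a and ends with b, so v does too; thus the boundary between the two copies of v is a b→a transition. There is exactly one such transition, at position 2p+k, so |v| = 2p+k and |vv| = 4p+2k ≠ 4p+k since k ≥ 1. So xy^2z ∉ L.
This is a contradiction; hence L is not regular.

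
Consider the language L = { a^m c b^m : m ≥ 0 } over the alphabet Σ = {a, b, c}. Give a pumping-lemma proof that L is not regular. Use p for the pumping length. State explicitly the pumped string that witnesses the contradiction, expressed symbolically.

a^{p+k} c b^p

Assume L is regular; let p be its pumping constant.
Take w = a^p c b^p ∈ L with |w| = 2p+1 ≥ p.
Write w = xyz as guaranteed by the lemma, with |xy| ≤ p and y is nonempty.
The first p characters of w are a's, so xy (and hence y) consists only of a's. Write y = a^k, 1 ≤ k ≤ p.
Pump with i = 2: xy^2z = a^{p+k} c b^p, which would require p+k = p. But k ≥ 1, so xy^2z ∉ L.
This is a contradiction; hence L is not regular.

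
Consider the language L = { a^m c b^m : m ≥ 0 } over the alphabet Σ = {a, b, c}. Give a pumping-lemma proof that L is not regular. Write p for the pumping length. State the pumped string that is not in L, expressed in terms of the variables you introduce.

a^{p+k} c b^p

Suppose for contradiction that L is regular, and let p be the pumping length.
Take w = a^p c b^p ∈ L with |w| = 2p+1 ≥ p.
The pumping lemma gives a decomposition w = xyz where |xy| ≤ p and y is nonempty.
Since the first p symbols of w are all a's and |xy| ≤ p, y lies entirely in the leading a-block: y = a^k for some k with 1 ≤ k ≤ p.
Pump with i = 2: xy^2z = a^{p+k} c b^p, which would require p+k = p. But k ≥ 1, so xy^2z ∉ L.
This contradicts the pumping lemma, so L is not regular.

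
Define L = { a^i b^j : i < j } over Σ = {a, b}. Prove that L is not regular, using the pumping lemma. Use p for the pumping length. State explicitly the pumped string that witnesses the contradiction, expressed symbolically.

Toward a contradiction, assume L is regular with pumping length p.
Choose w = a^p b^{p+1} ∈ L, with |w| = 2p+1 ≥ p.
By the pumping lemma, w = xyz with |xy| ≤ p and y is nonempty.
The first p characters of w are a's, so xy (and hence y) consists only of a's. Write y = a^k, 1 ≤ k ≤ p.
Consider xy^2z = a^{p+k} b^{p+1}. Since k ≥ 1, the a-count p+k is at least p+1, so i < j fails; thus xy^2z ∉ L.
Contradiction. Therefore L is not regular.

a^{p+k} b^{p+1}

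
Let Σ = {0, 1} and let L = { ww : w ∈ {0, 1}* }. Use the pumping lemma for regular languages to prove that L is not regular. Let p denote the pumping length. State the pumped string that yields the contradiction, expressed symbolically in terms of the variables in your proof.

0^{p+k} 1^p 0^p 1^p

Suppose for contradiction that L is regular, and let p be the pumping length.
Take w = 0^p 1^p 0^p 1^p = uu where u = 0^p1^p; then w ∈ L and |w| = 4p ≥ p.
The pumping lemma gives a decomposition w = xyz where |xy| ≤ p and |y| > 0.
Because |xy| ≤ p and w begins with p copies of 0, we have y = 0^k with 1 ≤ k ≤ p.
Pump with i = 2: xy^2z = 0^{p+k} 1^p 0^p 1^p, of length 4p+k. Suppose this equals vv. The string starts with 0 and ends with 1, so v does too; thus the boundary between the two copies of v is a 1→0 transition. There is exactly one such transition, at position 2p+k, so |v| = 2p+k and |vv| = 4p+2k ≠ 4p+k since k ≥ 1. So xy^2z ∉ L.
Contradiction. Therefore L is not regular.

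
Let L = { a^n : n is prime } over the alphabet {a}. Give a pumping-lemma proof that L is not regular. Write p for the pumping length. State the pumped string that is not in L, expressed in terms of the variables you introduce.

a^{q(1+k)}

Assume L is regular. Let p be the pumping length given by the pumping lemma.
Let q be a prime with q ≥ p+2 (infinitely many primes exist), and take w = a^q ∈ L with |w| = q ≥ p.
By the pumping lemma, w = xyz with |xy| ≤ p and |y| ≥ 1.
Then y = a^k for some k with 1 ≤ k ≤ p.
Since 1 ≤ k ≤ p, |xz| = q-k. Pump with i = q+1: |xy^{q+1}z| = (q-k)+(q+1)k = q+qk = q(1+k), which is composite (both factors ≥ 2). So xy^{q+1}z = a^{q(1+k)} ∉ L.
Contradiction. Therefore L is not regular.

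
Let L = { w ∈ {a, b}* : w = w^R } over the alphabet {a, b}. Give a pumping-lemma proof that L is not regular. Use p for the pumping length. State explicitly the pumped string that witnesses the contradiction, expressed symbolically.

Assume L is regular. Let p be the pumping length given by the pumping lemma.
Take w = a^p b a^p, a palindrome of length 2p+1 ≥ p.
Write w = xyz as guaranteed by the lemma, with |xy| ≤ p and |y| ≥ 1.
The first p characters of w are a's, so xy (and hence y) consists only of a's. Write y = a^k, 1 ≤ k ≤ p.
Pump with i = 2: xy^2z = a^{p+k} b a^p. Its reverse is a^p b a^{p+k}, which differs from xy^2z since k ≥ 1. So xy^2z is not a palindrome and xy^2z ∉ L.
This contradicts the pumping lemma, so L is not regular.

a^{p+k} b a^p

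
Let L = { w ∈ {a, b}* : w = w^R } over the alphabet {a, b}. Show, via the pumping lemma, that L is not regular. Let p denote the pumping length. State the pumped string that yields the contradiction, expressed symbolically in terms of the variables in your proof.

Suppose for contradiction that L is regular, and let p be the pumping length.
Take w = a^p b a^p, a palindrome of length 2p+1 ≥ p.
By the pumping lemma, w = xyz with |xy| ≤ p and |y| > 0.
Since the first p symbols of w are all a's and |xy| ≤ p, y lies entirely in the leading a-block: y = a^k for some k with 1 ≤ k ≤ p.
Pump with i = 2: xy^2z = a^{p+k} b a^p. Its reverse is a^p b a^{p+k}, which differs from xy^2z since k ≥ 1. So xy^2z is not a palindrome and xy^2z ∉ L.
This is a contradiction; hence L is not regular.

a^{p+k} b a^p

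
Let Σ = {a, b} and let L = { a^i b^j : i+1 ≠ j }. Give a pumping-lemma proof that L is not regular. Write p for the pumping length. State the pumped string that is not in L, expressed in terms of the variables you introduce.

a^{p+p!} b^{p+p!+1}

Assume L is regular; let p be its pumping constant.
Choose w = a^p b^{p+p!+1}. Since p ≠ (p+p!+1)-1 = p+p!, w ∈ L; and |w| ≥ p.
By the pumping lemma, w = xyz with |xy| ≤ p and |y| ≥ 1.
The first p characters of w are a's, so xy (and hence y) consists only of a's. Write y = a^k, 1 ≤ k ≤ p.
Since 1 ≤ k ≤ p, k divides p!; set t = 1 + p!/k. Then xy^t z has p + (p!/k)·k = p + p! copies of a. Now the a-count is p+p! and (b-count)-1 = (p+p!+1)-1 = p+p!, so i+1 ≠ j fails. So xy^t z = a^{p+p!} b^{p+p!+1} ∉ L.
This is a contradiction; hence L is not regular.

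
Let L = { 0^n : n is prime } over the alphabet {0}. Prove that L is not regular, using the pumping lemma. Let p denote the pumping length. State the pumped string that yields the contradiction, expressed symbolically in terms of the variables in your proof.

0^{q(1+k)}

Assume L is regular; let p be its pumping constant.
Let q be a prime with q ≥ p+2 (infinitely many primes exist), and take w = 0^q ∈ L with |w| = q ≥ p.
Write w = xyz as guaranteed by the lemma, with |xy| ≤ p and |y| > 0.
Then y = 0^k for some k with 1 ≤ k ≤ p.
Since 1 ≤ k ≤ p, |xz| = q-k. Pump with i = q+1: |xy^{q+1}z| = (q-k)+(q+1)k = q+qk = q(1+k), which is composite (both factors ≥ 2). So xy^{q+1}z = 0^{q(1+k)} ∉ L.
This contradicts the pumping lemma, so L is not regular.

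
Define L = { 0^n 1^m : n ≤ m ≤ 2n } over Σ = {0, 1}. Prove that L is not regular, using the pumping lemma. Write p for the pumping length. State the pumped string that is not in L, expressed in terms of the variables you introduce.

0^{p+k} 1^p

Assume L is regular. Let p be the pumping length given by the pumping lemma.
Take w = 0^p 1^p ∈ L (since p ≤ p ≤ 2p), with |w| = 2p ≥ p.
By the pumping lemma, w = xyz with |xy| ≤ p and |y| ≥ 1.
Since the first p symbols of w are all 0's and |xy| ≤ p, y lies entirely in the leading 0-block: y = 0^k for some k with 1 ≤ k ≤ p.
Pump with i = 2: xy^2z = 0^{p+k} 1^p. Now n = p+k > p = m, so the condition n ≤ m fails. Thus xy^2z ∉ L.
This contradicts the pumping lemma, so L is not regular.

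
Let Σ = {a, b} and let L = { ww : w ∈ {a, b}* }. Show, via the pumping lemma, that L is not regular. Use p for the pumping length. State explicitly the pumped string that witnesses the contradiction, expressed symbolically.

a^{p+k} b^p a^p b^p

Toward a contradiction, assume L is regular with pumping length p.
Take w = a^p b^p a^p b^p = uu where u = a^pb^p; then w ∈ L and |w| = 4p ≥ p.
By the pumping lemma, w = xyz with |xy| ≤ p and |y| > 0.
Because |xy| ≤ p and w begins with p copies of a, we have y = a^k with 1 ≤ k ≤ p.
Pump with i = 2: xy^2z = a^{p+k} b^p a^p b^p, of length 4p+k. Suppose this equals vv. The string starts with a and ends with b, so v does too; thus the boundary between the two copies of v is a b→a transition. There is exactly one such transition, at position 2p+k, so |v| = 2p+k and |vv| = 4p+2k ≠ 4p+k since k ≥ 1. So xy^2z ∉ L.
This is a contradiction; hence L is not regular.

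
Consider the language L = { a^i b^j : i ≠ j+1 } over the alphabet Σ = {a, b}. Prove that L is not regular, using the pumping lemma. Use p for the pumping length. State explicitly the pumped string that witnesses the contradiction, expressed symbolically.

Suppose for contradiction that L is regular, and let p be the pumping length.
Choose w = a^p b^{p+p!-1}. Since p ≠ (p+p!-1)+1 = p+p!, w ∈ L; and |w| ≥ p.
By the pumping lemma, w = xyz with |xy| ≤ p and |y| ≥ 1.
Since the first p symbols of w are all a's and |xy| ≤ p, y lies entirely in the leading a-block: y = a^k for some k with 1 ≤ k ≤ p.
Since 1 ≤ k ≤ p, k divides p!; set t = 1 + p!/k. Then xy^t z has p + (p!/k)·k = p + p! copies of a. Now the a-count is p+p! and (b-count)+1 = (p+p!-1)+1 = p+p!, so i ≠ j+1 fails. So xy^t z = a^{p+p!} b^{p+p!-1} ∉ L.
Contradiction. Therefore L is not regular.

a^{p+p!} b^{p+p!-1}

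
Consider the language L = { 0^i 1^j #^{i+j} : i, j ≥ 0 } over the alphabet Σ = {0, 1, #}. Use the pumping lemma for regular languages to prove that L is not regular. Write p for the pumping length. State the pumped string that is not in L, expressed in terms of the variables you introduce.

Toward a contradiction, assume L is regular with pumping length p.
Take w = 0^p 1^p #^{2p} ∈ L (with i=j=p, i+j=2p), |w| = 4p ≥ p.
The pumping lemma gives a decomposition w = xyz where |xy| ≤ p and |y| > 0.
Since the first p symbols of w are all 0's and |xy| ≤ p, y lies entirely in the leading 0-block: y = 0^k for some k with 1 ≤ k ≤ p.
Consider xy^2z = 0^{p+k} 1^p #^{2p}. Now the 0- and 1-counts sum to 2p+k, but the #-count is 2p ≠ 2p+k. So xy^2z ∉ L.
This is a contradiction; hence L is not regular.

0^{p+k} 1^p #^{2p}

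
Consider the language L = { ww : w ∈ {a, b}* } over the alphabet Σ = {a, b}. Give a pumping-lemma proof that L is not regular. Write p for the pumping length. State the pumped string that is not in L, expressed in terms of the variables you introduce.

Suppose for contradiction that L is regular, and let p be the pumping length.
Take w = a^p b^p a^p b^p = uu where u = a^pb^p; then w ∈ L and |w| = 4p ≥ p.
The pumping lemma gives a decomposition w = xyz where |xy| ≤ p and |y| > 0.
Since the first p symbols of w are all a's and |xy| ≤ p, y lies entirely in the leading a-block: y = a^k for some k with 1 ≤ k ≤ p.
Pump with i = 2: xy^2z = a^{p+k} b^p a^p b^p, of length 4p+k. Suppose this equals vv. The string starts with a and ends with b, so v does too; thus the boundary between the two copies of v is a b→a transition. There is exactly one such transition, at position 2p+k, so |v| = 2p+k and |vv| = 4p+2k ≠ 4p+k since k ≥ 1. So xy^2z ∉ L.
This is a contradiction; hence L is not regular.

a^{p+k} b^p a^p b^p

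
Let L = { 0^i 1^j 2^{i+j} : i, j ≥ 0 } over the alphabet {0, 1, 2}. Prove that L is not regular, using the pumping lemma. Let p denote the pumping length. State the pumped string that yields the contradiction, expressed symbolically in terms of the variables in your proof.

0^{p+k} 1^p 2^{2p}

Suppose for contradiction that L is regular, and let p be the pumping length.
Take w = 0^p 1^p 2^{2p} ∈ L (with i=j=p, i+j=2p), |w| = 4p ≥ p.
The pumping lemma gives a decomposition w = xyz where |xy| ≤ p and |y| ≥ 1.
Since the first p symbols of w are all 0's and |xy| ≤ p, y lies entirely in the leading 0-block: y = 0^k for some k with 1 ≤ k ≤ p.
Consider xy^2z = 0^{p+k} 1^p 2^{2p}. Now the 0- and 1-counts sum to 2p+k, but the 2-count is 2p ≠ 2p+k. So xy^2z ∉ L.
Contradiction. Therefore L is not regular.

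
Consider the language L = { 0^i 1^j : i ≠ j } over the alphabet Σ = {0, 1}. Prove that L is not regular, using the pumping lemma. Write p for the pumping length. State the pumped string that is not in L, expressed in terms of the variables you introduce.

0^{p+p!} 1^{p+p!}

Assume L is regular; let p be its pumping constant.
Choose w = 0^p 1^{p+p!}. Since p ≠ p+p!, w ∈ L; and |w| ≥ p.
The pumping lemma gives a decomposition w = xyz where |xy| ≤ p and |y| > 0.
Because |xy| ≤ p and w begins with p copies of 0, we have y = 0^k with 1 ≤ k ≤ p.
Since 1 ≤ k ≤ p, k divides p!; set t = 1 + p!/k. Then xy^t z has p + (p!/k)·k = p + p! copies of 0. Now the 0-count equals the 1-count, so i ≠ j fails. So xy^t z = 0^{p+p!} 1^{p+p!} ∉ L.
Contradiction. Therefore L is not regular.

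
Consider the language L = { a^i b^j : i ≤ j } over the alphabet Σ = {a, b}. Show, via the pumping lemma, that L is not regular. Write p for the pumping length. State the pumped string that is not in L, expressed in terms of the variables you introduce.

a^{p+k} b^p

Assume L is regular; let p be its pumping constant.
Choose w = a^p b^p ∈ L, with |w| = 2p ≥ p.
By the pumping lemma, w = xyz with |xy| ≤ p and |y| > 0.
The first p characters of w are a's, so xy (and hence y) consists only of a's. Write y = a^k, 1 ≤ k ≤ p.
Consider xy^2z = a^{p+k} b^p. Since k ≥ 1, the a-count p+k exceeds the b-count p, so i ≤ j fails; thus xy^2z ∉ L.
This contradicts the pumping lemma, so L is not regular.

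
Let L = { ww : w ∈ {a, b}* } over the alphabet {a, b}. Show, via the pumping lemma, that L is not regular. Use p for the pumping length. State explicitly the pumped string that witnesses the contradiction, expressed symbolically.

a^{p+k} b^p a^p b^p

Assume L is regular; let p be its pumping constant.
Take w = a^p b^p a^p b^p = uu where u = a^pb^p; then w ∈ L and |w| = 4p ≥ p.
The pumping lemma gives a decomposition w = xyz where |xy| ≤ p and y is nonempty.
Since the first p symbols of w are all a's and |xy| ≤ p, y lies entirely in the leading a-block: y = a^k for some k with 1 ≤ k ≤ p.
Pump with i = 2: xy^2z = a^{p+k} b^p a^p b^p, of length 4p+k. Suppose this equals vv. The string starts with a and ends with b, so v does too; thus the boundary between the two copies of v is a b→a transition. There is exactly one such transition, at position 2p+k, so |v| = 2p+k and |vv| = 4p+2k ≠ 4p+k since k ≥ 1. So xy^2z ∉ L.
This is a contradiction; hence L is not regular.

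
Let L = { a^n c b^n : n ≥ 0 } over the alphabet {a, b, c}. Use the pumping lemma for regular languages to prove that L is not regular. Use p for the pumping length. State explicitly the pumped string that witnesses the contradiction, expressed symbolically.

Assume L is regular; let p be its pumping constant.
Take w = a^p c b^p ∈ L with |w| = 2p+1 ≥ p.
By the pumping lemma, w = xyz with |xy| ≤ p and |y| ≥ 1.
The first p characters of w are a's, so xy (and hence y) consists only of a's. Write y = a^k, 1 ≤ k ≤ p.
Pump with i = 2: xy^2z = a^{p+k} c b^p, which would require p+k = p. But k ≥ 1, so xy^2z ∉ L.
This contradicts the pumping lemma, so L is not regular.

a^{p+k} c b^p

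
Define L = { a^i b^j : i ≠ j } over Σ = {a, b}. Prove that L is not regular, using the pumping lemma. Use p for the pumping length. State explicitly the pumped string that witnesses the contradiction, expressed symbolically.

Assume L is regular. Let p be the pumping length given by the pumping lemma.
Choose w = a^p b^{p+p!}. Since p ≠ p+p!, w ∈ L; and |w| ≥ p.
The pumping lemma gives a decomposition w = xyz where |xy| ≤ p and |y| ≥ 1.
Since the first p symbols of w are all a's and |xy| ≤ p, y lies entirely in the leading a-block: y = a^k for some k with 1 ≤ k ≤ p.
Since 1 ≤ k ≤ p, k divides p!; set t = 1 + p!/k. Then xy^t z has p + (p!/k)·k = p + p! copies of a. Now the a-count equals the b-count, so i ≠ j fails. So xy^t z = a^{p+p!} b^{p+p!} ∉ L.
Contradiction. Therefore L is not regular.

a^{p+p!} b^{p+p!}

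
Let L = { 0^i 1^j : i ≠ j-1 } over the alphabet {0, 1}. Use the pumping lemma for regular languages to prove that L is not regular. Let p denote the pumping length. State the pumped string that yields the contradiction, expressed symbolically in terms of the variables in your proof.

Assume L is regular; let p be its pumping constant.
Choose w = 0^p 1^{p+p!+1}. Since p ≠ (p+p!+1)-1 = p+p!, w ∈ L; and |w| ≥ p.
By the pumping lemma, w = xyz with |xy| ≤ p and |y| > 0.
Since the first p symbols of w are all 0's and |xy| ≤ p, y lies entirely in the leading 0-block: y = 0^k for some k with 1 ≤ k ≤ p.
Since 1 ≤ k ≤ p, k divides p!; set t = 1 + p!/k. Then xy^t z has p + (p!/k)·k = p + p! copies of 0. Now the 0-count is p+p! and (1-count)-1 = (p+p!+1)-1 = p+p!, so i ≠ j-1 fails. So xy^t z = 0^{p+p!} 1^{p+p!+1} ∉ L.
This is a contradiction; hence L is not regular.

0^{p+p!} 1^{p+p!+1}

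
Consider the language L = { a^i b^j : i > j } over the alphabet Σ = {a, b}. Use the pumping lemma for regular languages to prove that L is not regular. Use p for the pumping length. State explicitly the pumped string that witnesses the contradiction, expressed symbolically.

Assume L is regular; let p be its pumping constant.
Choose w = a^{p+1} b^p ∈ L, with |w| = 2p+1 ≥ p.
Write w = xyz as guaranteed by the lemma, with |xy| ≤ p and |y| ≥ 1.
The first p characters of w are a's, so xy (and hence y) consists only of a's. Write y = a^k, 1 ≤ k ≤ p.
Consider xy^0z = xz = a^{p+1-k} b^p. Since k ≥ 1, the a-count p+1-k is at most p, so i > j fails; thus xz ∉ L.
This is a contradiction; hence L is not regular.

a^{p+1-k} b^p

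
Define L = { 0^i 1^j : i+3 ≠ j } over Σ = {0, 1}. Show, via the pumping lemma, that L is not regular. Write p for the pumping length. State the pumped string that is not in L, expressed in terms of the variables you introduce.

0^{p+p!} 1^{p+p!+3}

Assume L is regular; let p be its pumping constant.
Choose w = 0^p 1^{p+p!+3}. Since p ≠ (p+p!+3)-3 = p+p!, w ∈ L; and |w| ≥ p.
Write w = xyz as guaranteed by the lemma, with |xy| ≤ p and |y| ≥ 1.
The first p characters of w are 0's, so xy (and hence y) consists only of 0's. Write y = 0^k, 1 ≤ k ≤ p.
Since 1 ≤ k ≤ p, k divides p!; set t = 1 + p!/k. Then xy^t z has p + (p!/k)·k = p + p! copies of 0. Now the 0-count is p+p! and (1-count)-3 = (p+p!+3)-3 = p+p!, so i+3 ≠ j fails. So xy^t z = 0^{p+p!} 1^{p+p!+3} ∉ L.
This is a contradiction; hence L is not regular.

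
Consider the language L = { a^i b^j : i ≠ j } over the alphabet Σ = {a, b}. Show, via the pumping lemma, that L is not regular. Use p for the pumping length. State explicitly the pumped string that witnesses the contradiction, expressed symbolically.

Assume L is regular. Let p be the pumping length given by the pumping lemma.
Choose w = a^p b^{p+p!}. Since p ≠ p+p!, w ∈ L; and |w| ≥ p.
The pumping lemma gives a decomposition w = xyz where |xy| ≤ p and |y| > 0.
Because |xy| ≤ p and w begins with p copies of a, we have y = a^k with 1 ≤ k ≤ p.
Since 1 ≤ k ≤ p, k divides p!; set t = 1 + p!/k. Then xy^t z has p + (p!/k)·k = p + p! copies of a. Now the a-count equals the b-count, so i ≠ j fails. So xy^t z = a^{p+p!} b^{p+p!} ∉ L.
This is a contradiction; hence L is not regular.

a^{p+p!} b^{p+p!}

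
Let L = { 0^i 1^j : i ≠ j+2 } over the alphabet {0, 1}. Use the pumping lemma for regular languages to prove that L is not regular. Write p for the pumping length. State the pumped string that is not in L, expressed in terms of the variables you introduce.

Toward a contradiction, assume L is regular with pumping length p.
Choose w = 0^p 1^{p+p!-2}. Since p ≠ (p+p!-2)+2 = p+p!, w ∈ L; and |w| ≥ p.
By the pumping lemma, w = xyz with |xy| ≤ p and |y| > 0.
The first p characters of w are 0's, so xy (and hence y) consists only of 0's. Write y = 0^k, 1 ≤ k ≤ p.
Since 1 ≤ k ≤ p, k divides p!; set t = 1 + p!/k. Then xy^t z has p + (p!/k)·k = p + p! copies of 0. Now the 0-count is p+p! and (1-count)+2 = (p+p!-2)+2 = p+p!, so i ≠ j+2 fails. So xy^t z = 0^{p+p!} 1^{p+p!-2} ∉ L.
This contradicts the pumping lemma, so L is not regular.

0^{p+p!} 1^{p+p!-2}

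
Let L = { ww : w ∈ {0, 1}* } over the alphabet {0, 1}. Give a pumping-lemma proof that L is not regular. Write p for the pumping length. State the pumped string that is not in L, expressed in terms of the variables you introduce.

0^{p+k} 1^p 0^p 1^p

Assume L is regular; let p be its pumping constant.
Take w = 0^p 1^p 0^p 1^p = uu where u = 0^p1^p; then w ∈ L and |w| = 4p ≥ p.
The pumping lemma gives a decomposition w = xyz where |xy| ≤ p and |y| > 0.
The first p characters of w are 0's, so xy (and hence y) consists only of 0's. Write y = 0^k, 1 ≤ k ≤ p.
Pump with i = 2: xy^2z = 0^{p+k} 1^p 0^p 1^p, of length 4p+k. Suppose this equals vv. The string starts with 0 and ends with 1, so v does too; thus the boundary between the two copies of v is a 1→0 transition. There is exactly one such transition, at position 2p+k, so |v| = 2p+k and |vv| = 4p+2k ≠ 4p+k since k ≥ 1. So xy^2z ∉ L.
Contradiction. Therefore L is not regular.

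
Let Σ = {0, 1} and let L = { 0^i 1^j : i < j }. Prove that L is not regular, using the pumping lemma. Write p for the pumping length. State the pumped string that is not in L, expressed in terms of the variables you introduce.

0^{p+k} 1^{p+1}

Assume L is regular; let p be its pumping constant.
Choose w = 0^p 1^{p+1} ∈ L, with |w| = 2p+1 ≥ p.
Write w = xyz as guaranteed by the lemma, with |xy| ≤ p and |y| ≥ 1.
The first p characters of w are 0's, so xy (and hence y) consists only of 0's. Write y = 0^k, 1 ≤ k ≤ p.
Consider xy^2z = 0^{p+k} 1^{p+1}. Since k ≥ 1, the 0-count p+k is at least p+1, so i < j fails; thus xy^2z ∉ L.
This is a contradiction; hence L is not regular.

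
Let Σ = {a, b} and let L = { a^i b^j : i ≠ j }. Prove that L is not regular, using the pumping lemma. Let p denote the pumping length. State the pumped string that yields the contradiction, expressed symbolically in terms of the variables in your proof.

Suppose for contradiction that L is regular, and let p be the pumping length.
Choose w = a^p b^{p+p!}. Since p ≠ p+p!, w ∈ L; and |w| ≥ p.
By the pumping lemma, w = xyz with |xy| ≤ p and |y| > 0.
Since the first p symbols of w are all a's and |xy| ≤ p, y lies entirely in the leading a-block: y = a^k for some k with 1 ≤ k ≤ p.
Since 1 ≤ k ≤ p, k divides p!; set t = 1 + p!/k. Then xy^t z has p + (p!/k)·k = p + p! copies of a. Now the a-count equals the b-count, so i ≠ j fails. So xy^t z = a^{p+p!} b^{p+p!} ∉ L.
This contradicts the pumping lemma, so L is not regular.

a^{p+p!} b^{p+p!}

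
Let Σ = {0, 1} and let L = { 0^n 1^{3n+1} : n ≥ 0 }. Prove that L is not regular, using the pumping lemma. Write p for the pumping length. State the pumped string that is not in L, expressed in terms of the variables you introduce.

0^{p+k} 1^{3p+1}

Assume L is regular; let p be its pumping constant.
Choose w = 0^p 1^{3p+1}, which is in L with |w| = 4p+1 ≥ p.
The pumping lemma gives a decomposition w = xyz where |xy| ≤ p and |y| ≥ 1.
Since the first p symbols of w are all 0's and |xy| ≤ p, y lies entirely in the leading 0-block: y = 0^k for some k with 1 ≤ k ≤ p.
Pump with i = 2: xy^2z = 0^{p+k} 1^{3p+1}. For this to lie in L we would need 3p+1 = 3(p+k)+1, which forces k = 0. But k ≥ 1, so xy^2z ∉ L.
Contradiction. Therefore L is not regular.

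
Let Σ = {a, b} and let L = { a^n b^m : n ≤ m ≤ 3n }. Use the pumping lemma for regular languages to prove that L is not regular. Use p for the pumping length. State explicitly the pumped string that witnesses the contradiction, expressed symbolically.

Suppose for contradiction that L is regular, and let p be the pumping length.
Take w = a^p b^p ∈ L (since p ≤ p ≤ 3p), with |w| = 2p ≥ p.
By the pumping lemma, w = xyz with |xy| ≤ p and |y| ≥ 1.
Since the first p symbols of w are all a's and |xy| ≤ p, y lies entirely in the leading a-block: y = a^k for some k with 1 ≤ k ≤ p.
Pump with i = 2: xy^2z = a^{p+k} b^p. Now n = p+k > p = m, so the condition n ≤ m fails. Thus xy^2z ∉ L.
Contradiction. Therefore L is not regular.

a^{p+k} b^p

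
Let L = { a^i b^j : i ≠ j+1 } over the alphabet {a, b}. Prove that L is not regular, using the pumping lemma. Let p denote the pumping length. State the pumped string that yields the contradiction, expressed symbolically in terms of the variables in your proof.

a^{p+p!} b^{p+p!-1}

Assume L is regular; let p be its pumping constant.
Choose w = a^p b^{p+p!-1}. Since p ≠ (p+p!-1)+1 = p+p!, w ∈ L; and |w| ≥ p.
By the pumping lemma, w = xyz with |xy| ≤ p and y is nonempty.
Since the first p symbols of w are all a's and |xy| ≤ p, y lies entirely in the leading a-block: y = a^k for some k with 1 ≤ k ≤ p.
Since 1 ≤ k ≤ p, k divides p!; set t = 1 + p!/k. Then xy^t z has p + (p!/k)·k = p + p! copies of a. Now the a-count is p+p! and (b-count)+1 = (p+p!-1)+1 = p+p!, so i ≠ j+1 fails. So xy^t z = a^{p+p!} b^{p+p!-1} ∉ L.
Contradiction. Therefore L is not regular.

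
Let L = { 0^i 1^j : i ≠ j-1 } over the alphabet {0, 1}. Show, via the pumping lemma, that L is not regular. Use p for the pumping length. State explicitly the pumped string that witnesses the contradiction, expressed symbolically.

0^{p+p!} 1^{p+p!+1}

Suppose for contradiction that L is regular, and let p be the pumping length.
Choose w = 0^p 1^{p+p!+1}. Since p ≠ (p+p!+1)-1 = p+p!, w ∈ L; and |w| ≥ p.
Write w = xyz as guaranteed by the lemma, with |xy| ≤ p and y is nonempty.
Because |xy| ≤ p and w begins with p copies of 0, we have y = 0^k with 1 ≤ k ≤ p.
Since 1 ≤ k ≤ p, k divides p!; set t = 1 + p!/k. Then xy^t z has p + (p!/k)·k = p + p! copies of 0. Now the 0-count is p+p! and (1-count)-1 = (p+p!+1)-1 = p+p!, so i ≠ j-1 fails. So xy^t z = 0^{p+p!} 1^{p+p!+1} ∉ L.
This contradicts the pumping lemma, so L is not regular.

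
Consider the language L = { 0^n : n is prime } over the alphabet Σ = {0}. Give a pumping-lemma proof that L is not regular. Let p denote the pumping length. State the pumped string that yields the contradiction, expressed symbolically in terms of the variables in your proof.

Assume L is regular. Let p be the pumping length given by the pumping lemma.
Let q be a prime with q ≥ p+2 (infinitely many primes exist), and take w = 0^q ∈ L with |w| = q ≥ p.
By the pumping lemma, w = xyz with |xy| ≤ p and y is nonempty.
Then y = 0^k for some k with 1 ≤ k ≤ p.
Since 1 ≤ k ≤ p, |xz| = q-k. Pump with i = q+1: |xy^{q+1}z| = (q-k)+(q+1)k = q+qk = q(1+k), which is composite (both factors ≥ 2). So xy^{q+1}z = 0^{q(1+k)} ∉ L.
Contradiction. Therefore L is not regular.

0^{q(1+k)}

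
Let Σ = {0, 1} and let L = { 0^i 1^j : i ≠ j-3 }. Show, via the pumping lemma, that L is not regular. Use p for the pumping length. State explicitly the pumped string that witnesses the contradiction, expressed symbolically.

Assume L is regular; let p be its pumping constant.
Choose w = 0^p 1^{p+p!+3}. Since p ≠ (p+p!+3)-3 = p+p!, w ∈ L; and |w| ≥ p.
By the pumping lemma, w = xyz with |xy| ≤ p and |y| ≥ 1.
Since the first p symbols of w are all 0's and |xy| ≤ p, y lies entirely in the leading 0-block: y = 0^k for some k with 1 ≤ k ≤ p.
Since 1 ≤ k ≤ p, k divides p!; set t = 1 + p!/k. Then xy^t z has p + (p!/k)·k = p + p! copies of 0. Now the 0-count is p+p! and (1-count)-3 = (p+p!+3)-3 = p+p!, so i ≠ j-3 fails. So xy^t z = 0^{p+p!} 1^{p+p!+3} ∉ L.
Contradiction. Therefore L is not regular.

0^{p+p!} 1^{p+p!+3}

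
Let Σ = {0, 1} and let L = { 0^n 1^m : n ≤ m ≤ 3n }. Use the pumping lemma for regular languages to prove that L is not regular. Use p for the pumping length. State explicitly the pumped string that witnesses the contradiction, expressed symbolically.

Toward a contradiction, assume L is regular with pumping length p.
Take w = 0^p 1^p ∈ L (since p ≤ p ≤ 3p), with |w| = 2p ≥ p.
The pumping lemma gives a decomposition w = xyz where |xy| ≤ p and |y| ≥ 1.
Since the first p symbols of w are all 0's and |xy| ≤ p, y lies entirely in the leading 0-block: y = 0^k for some k with 1 ≤ k ≤ p.
Pump with i = 2: xy^2z = 0^{p+k} 1^p. Now n = p+k > p = m, so the condition n ≤ m fails. Thus xy^2z ∉ L.
This contradicts the pumping lemma, so L is not regular.

0^{p+k} 1^p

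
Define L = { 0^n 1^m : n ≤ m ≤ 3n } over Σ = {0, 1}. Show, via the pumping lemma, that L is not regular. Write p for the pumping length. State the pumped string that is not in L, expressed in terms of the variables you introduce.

Toward a contradiction, assume L is regular with pumping length p.
Take w = 0^p 1^p ∈ L (since p ≤ p ≤ 3p), with |w| = 2p ≥ p.
The pumping lemma gives a decomposition w = xyz where |xy| ≤ p and |y| > 0.
Because |xy| ≤ p and w begins with p copies of 0, we have y = 0^k with 1 ≤ k ≤ p.
Pump with i = 2: xy^2z = 0^{p+k} 1^p. Now n = p+k > p = m, so the condition n ≤ m fails. Thus xy^2z ∉ L.
This is a contradiction; hence L is not regular.

0^{p+k} 1^p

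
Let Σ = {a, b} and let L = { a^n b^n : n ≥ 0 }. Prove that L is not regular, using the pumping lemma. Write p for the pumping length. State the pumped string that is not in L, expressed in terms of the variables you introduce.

Assume L is regular. Let p be the pumping length given by the pumping lemma.
Choose w = a^p b^p, which is in L with |w| = 2p ≥ p.
The pumping lemma gives a decomposition w = xyz where |xy| ≤ p and |y| ≥ 1.
Because |xy| ≤ p and w begins with p copies of a, we have y = a^k with 1 ≤ k ≤ p.
Pump with i = 2: xy^2z = a^{p+k} b^p. For this to lie in L we would need p = p+k, which forces k = 0. But k ≥ 1, so xy^2z ∉ L.
Contradiction. Therefore L is not regular.

a^{p+k} b^p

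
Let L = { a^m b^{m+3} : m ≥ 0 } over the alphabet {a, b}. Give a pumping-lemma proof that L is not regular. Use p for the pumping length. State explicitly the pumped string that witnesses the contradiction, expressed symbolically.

Assume L is regular. Let p be the pumping length given by the pumping lemma.
Let w = a^p b^{p+3} ∈ L; note |w| = 2p+3 ≥ p.
Write w = xyz as guaranteed by the lemma, with |xy| ≤ p and |y| > 0.
Because |xy| ≤ p and w begins with p copies of a, we have y = a^k with 1 ≤ k ≤ p.
Pump with i = 2: xy^2z = a^{p+k} b^{p+3}. For this to lie in L we would need p+3 = (p+k)+3, which forces k = 0. But k ≥ 1, so xy^2z ∉ L.
This contradicts the pumping lemma, so L is not regular.

a^{p+k} b^{p+3}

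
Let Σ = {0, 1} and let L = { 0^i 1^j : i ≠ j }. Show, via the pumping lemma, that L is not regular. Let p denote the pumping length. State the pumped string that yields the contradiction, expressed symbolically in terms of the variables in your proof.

Assume L is regular; let p be its pumping constant.
Choose w = 0^p 1^{p+p!}. Since p ≠ p+p!, w ∈ L; and |w| ≥ p.
Write w = xyz as guaranteed by the lemma, with |xy| ≤ p and y is nonempty.
Since the first p symbols of w are all 0's and |xy| ≤ p, y lies entirely in the leading 0-block: y = 0^k for some k with 1 ≤ k ≤ p.
Since 1 ≤ k ≤ p, k divides p!; set t = 1 + p!/k. Then xy^t z has p + (p!/k)·k = p + p! copies of 0. Now the 0-count equals the 1-count, so i ≠ j fails. So xy^t z = 0^{p+p!} 1^{p+p!} ∉ L.
Contradiction. Therefore L is not regular.

0^{p+p!} 1^{p+p!}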